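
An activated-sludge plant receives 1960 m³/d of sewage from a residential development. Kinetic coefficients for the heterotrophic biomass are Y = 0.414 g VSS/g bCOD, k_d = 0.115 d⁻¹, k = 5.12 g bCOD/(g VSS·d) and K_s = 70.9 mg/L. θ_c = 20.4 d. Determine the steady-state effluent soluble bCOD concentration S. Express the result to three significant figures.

S ≈ 5.95 mg/L

From the Monod/SRT balance for a CMAS, S = K_s·(1+k_d θ_c)/[θ_c·(Y k − k_d) − 1] = 70.9 × (1 + 0.115 × 20.4) / [20.4 × (0.414 × 5.12 − 0.115) − 1] = 237.2 / 39.90 = 5.946 mg/L.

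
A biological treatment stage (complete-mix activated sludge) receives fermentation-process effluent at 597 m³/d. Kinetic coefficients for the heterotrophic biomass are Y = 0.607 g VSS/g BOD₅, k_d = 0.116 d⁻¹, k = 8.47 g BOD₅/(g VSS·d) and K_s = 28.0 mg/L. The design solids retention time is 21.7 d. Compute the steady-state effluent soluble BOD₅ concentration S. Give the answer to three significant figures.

From the Monod/SRT balance for a CMAS, S = K_s·(1+k_d θ_c)/[θ_c·(Y k − k_d) − 1] = 28.0 × (1 + 0.116 × 21.7) / [21.7 × (0.607 × 8.47 − 0.116) − 1] = 98.48 / 108.0 = 0.9115 mg/L.

S ≈ 0.911 mg/L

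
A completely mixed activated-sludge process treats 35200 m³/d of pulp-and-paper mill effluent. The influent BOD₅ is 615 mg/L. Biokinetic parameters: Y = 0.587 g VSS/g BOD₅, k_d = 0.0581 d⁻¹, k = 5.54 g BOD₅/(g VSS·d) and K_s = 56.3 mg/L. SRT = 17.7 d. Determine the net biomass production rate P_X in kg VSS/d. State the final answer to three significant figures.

For a completely mixed reactor with recycle the Lawrence–McCarty relation gives S = K_s·(1 + k_d·θ_c) / [θ_c·(Y·k − k_d) − 1] = 56.3 × (1 + 0.0581 × 17.7) / [17.7 × (0.587 × 5.54 − 0.0581) − 1] = 114.2 / 55.53 = 2.056 mg/L.
Y_obs = Y / (1 + k_d θ_c) = 0.587 / (1 + 0.0581 × 17.7) = 0.587 / 2.028 = 0.2894.
Substrate removed = Q·(S₀ − S) = 35200 m³/d × (615 − 2.06) g/m³ = 2.16×10^7 g/d = 21575 kg/d.
Biomass produced: P_X = Y_obs·Q·ΔS = 0.2894 × 21575 ≈ 6244 kg VSS/d.

P_X ≈ 6240 kg VSS/d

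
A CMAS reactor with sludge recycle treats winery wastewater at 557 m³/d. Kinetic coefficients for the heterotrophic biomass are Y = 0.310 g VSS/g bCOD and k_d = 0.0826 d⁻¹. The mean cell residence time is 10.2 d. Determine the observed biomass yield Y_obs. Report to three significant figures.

Y_obs ≈ 0.168 g VSS/g bCOD

Y_obs = Y / (1 + k_d θ_c) = 0.310 / (1 + 0.0826 × 10.2) = 0.310 / 1.843 = 0.1682.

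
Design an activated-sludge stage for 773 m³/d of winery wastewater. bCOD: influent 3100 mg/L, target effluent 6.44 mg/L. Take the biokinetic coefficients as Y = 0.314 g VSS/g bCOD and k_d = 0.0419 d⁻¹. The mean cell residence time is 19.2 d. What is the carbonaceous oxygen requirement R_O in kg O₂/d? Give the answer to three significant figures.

R_O ≈ 1800 kg O₂/d

Observed yield with endogenous decay: Y_obs = Y / (1 + k_d·θ_c) = 0.314 / (1 + 0.0419 × 19.2) = 0.314 / 1.804 = 0.1740 g VSS/g bCOD.
Substrate removed = Q·(S₀ − S) = 773 m³/d × (3100 − 6.44) g/m³ = 2.39×10^6 g/d = 2391 kg/d.
Biomass synthesised: P_X = Y_obs × 2391 = 416.1 kg VSS/d.
R_O = Q·ΔS − 1.42 P_X = 2391 − 590.9 = 1800 kg O₂/d.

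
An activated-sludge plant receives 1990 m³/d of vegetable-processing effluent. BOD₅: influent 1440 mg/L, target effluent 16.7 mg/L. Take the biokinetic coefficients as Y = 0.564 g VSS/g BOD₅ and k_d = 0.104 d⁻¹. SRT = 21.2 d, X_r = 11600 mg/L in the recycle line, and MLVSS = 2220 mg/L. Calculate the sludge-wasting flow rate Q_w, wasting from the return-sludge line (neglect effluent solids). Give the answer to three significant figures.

From the SRT design equation V = Y Q (S₀−S) θ_c / [X (1 + k_d θ_c)] = 0.564 × 1990 × (1440 − 16.7) × 21.2 / [2220 × (1 + 0.104 × 21.2)] = 3.39×10^7 / 7115 = 4760 m³.
Q_w = (V·X)/(θ_c X_r) = 4760 × 2220 / (21.2 × 11600) = 42.97 m³/d.

Q_w ≈ 43.0 m³/d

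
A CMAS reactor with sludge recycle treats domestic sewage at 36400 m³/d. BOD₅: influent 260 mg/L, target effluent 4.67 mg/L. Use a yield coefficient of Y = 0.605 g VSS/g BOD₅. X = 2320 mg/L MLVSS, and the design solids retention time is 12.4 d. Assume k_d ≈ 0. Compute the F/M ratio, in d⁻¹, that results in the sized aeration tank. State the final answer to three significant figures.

With k_d = 0 the design equation reduces to V = Y Q (S₀−S) θ_c / X = 0.605 × 36400 × (260 − 4.67) × 12.4 / 2320 = 30053 m³.
Food-to-microorganism ratio F/M = Q S₀ / (V X) = 36400 × 260 / (30053 × 2320) = 0.1357 d⁻¹.

F/M ≈ 0.136 d⁻¹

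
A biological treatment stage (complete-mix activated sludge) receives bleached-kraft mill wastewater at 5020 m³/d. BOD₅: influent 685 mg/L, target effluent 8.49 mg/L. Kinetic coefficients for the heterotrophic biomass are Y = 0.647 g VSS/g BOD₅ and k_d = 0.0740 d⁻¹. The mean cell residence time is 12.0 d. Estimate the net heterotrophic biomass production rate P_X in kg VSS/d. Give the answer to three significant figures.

P_X ≈ 1160 kg VSS/d

The observed yield is Y_obs = Y/(1 + k_d·θ_c) = 0.647 / (1 + 0.0740 × 12.0) = 0.647 / 1.888 = 0.3427 g VSS per g BOD₅ removed.
Substrate removed = Q·(S₀ − S) = 5020 m³/d × (685 − 8.49) g/m³ = 3.4×10^6 g/d = 3396 kg/d.
P_X = Y_obs · Q(S₀ − S) = 0.3427 × 3396 = 1164 kg VSS/d.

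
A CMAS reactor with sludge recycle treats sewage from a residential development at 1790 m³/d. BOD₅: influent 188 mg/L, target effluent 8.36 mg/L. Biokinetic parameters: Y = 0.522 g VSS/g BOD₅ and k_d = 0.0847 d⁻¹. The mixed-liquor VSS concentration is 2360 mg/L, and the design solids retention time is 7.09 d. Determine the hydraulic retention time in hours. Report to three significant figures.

From the SRT design equation V = Y Q (S₀−S) θ_c / [X (1 + k_d θ_c)] = 0.522 × 1790 × (188 − 8.36) × 7.09 / [2360 × (1 + 0.0847 × 7.09)] = 1.19×10^6 / 3777 = 315.1 m³.
Hydraulic retention time τ = V/Q = 315.1 / 1790 = 0.1760 d = 4.224 h.

τ ≈ 4.22 h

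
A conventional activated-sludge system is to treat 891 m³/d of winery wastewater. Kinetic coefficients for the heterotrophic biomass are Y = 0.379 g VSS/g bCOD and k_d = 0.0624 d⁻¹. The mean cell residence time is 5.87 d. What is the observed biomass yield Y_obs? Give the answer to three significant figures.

Observed yield with endogenous decay: Y_obs = Y / (1 + k_d·θ_c) = 0.379 / (1 + 0.0624 × 5.87) = 0.379 / 1.366 = 0.2774 g VSS/g bCOD.

Y_obs ≈ 0.277 g VSS/g bCOD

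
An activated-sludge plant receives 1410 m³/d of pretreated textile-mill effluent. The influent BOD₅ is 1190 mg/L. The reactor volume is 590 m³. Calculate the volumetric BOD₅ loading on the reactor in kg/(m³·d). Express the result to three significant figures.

Applied BOD₅ load per unit volume = Q·S₀/V = (1410 × 1190/1000)/590.0 = 2.844 kg BOD₅·m⁻³·d⁻¹.

L_v ≈ 2.84 kg BOD₅/(m³·d)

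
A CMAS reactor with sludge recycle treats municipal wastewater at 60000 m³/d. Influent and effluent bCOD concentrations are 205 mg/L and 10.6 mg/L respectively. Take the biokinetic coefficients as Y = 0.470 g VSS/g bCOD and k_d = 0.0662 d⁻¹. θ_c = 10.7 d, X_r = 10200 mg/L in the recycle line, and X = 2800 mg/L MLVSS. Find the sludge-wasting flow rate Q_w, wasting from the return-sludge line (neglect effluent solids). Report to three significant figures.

From the SRT design equation V = Y Q (S₀−S) θ_c / [X (1 + k_d θ_c)] = 0.470 × 60000 × (205 − 10.6) × 10.7 / [2800 × (1 + 0.0662 × 10.7)] = 5.87×10^7 / 4783 = 12263 m³.
Q_w = (V·X)/(θ_c X_r) = 12263 × 2800 / (10.7 × 10200) = 314.6 m³/d.

Q_w ≈ 315 m³/d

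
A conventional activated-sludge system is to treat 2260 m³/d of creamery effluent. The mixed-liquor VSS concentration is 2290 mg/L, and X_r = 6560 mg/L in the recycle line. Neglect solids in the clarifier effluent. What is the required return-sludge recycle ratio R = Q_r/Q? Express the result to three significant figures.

R ≈ 0.536

R = Q_r/Q = X/(X_r − X) = 2290 / (6560 − 2290) = 0.5363.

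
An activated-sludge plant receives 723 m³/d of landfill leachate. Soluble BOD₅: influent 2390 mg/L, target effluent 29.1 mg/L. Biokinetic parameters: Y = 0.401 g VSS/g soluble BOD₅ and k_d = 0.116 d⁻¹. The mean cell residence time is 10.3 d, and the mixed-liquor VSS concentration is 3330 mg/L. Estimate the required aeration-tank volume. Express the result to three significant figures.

Steady-state biomass mass balance: V·X·(1 + k_d·θ_c) = Y·Q·(S₀ − S)·θ_c, so V = 0.401 × 723 × (2390 − 29.1) × 10.3 / [3330 × (1 + 0.116 × 10.3)] = 7.05×10^6 / 7309 = 964.6 m³.

V ≈ 965 m³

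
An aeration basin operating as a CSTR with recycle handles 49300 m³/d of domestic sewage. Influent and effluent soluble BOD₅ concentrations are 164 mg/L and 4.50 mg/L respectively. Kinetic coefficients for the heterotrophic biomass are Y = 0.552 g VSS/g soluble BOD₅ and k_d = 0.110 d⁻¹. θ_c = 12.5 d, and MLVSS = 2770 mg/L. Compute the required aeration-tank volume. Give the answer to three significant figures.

V ≈ 8250 m³

Rearranging the biomass balance for a CMAS with decay, V = Y·Q·ΔS·θ_c / [X·(1+k_d θ_c)] = 0.552 × 49300 × (164 − 4.50) × 12.5 / [2770 × (1 + 0.110 × 12.5)] = 5.43×10^7 / 6579 = 8247 m³.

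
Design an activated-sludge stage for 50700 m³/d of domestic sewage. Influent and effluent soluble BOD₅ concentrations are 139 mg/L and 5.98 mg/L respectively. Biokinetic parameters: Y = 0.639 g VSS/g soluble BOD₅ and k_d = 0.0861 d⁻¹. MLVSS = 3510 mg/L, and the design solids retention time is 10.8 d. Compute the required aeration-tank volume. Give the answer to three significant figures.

V ≈ 6870 m³

Rearranging the biomass balance for a CMAS with decay, V = Y·Q·ΔS·θ_c / [X·(1+k_d θ_c)] = 0.639 × 50700 × (139 − 5.98) × 10.8 / [3510 × (1 + 0.0861 × 10.8)] = 4.65×10^7 / 6774 = 6871 m³.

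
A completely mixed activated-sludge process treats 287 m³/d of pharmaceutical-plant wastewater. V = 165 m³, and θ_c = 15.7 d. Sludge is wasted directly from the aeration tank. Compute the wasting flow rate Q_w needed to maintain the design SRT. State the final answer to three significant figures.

Q_w ≈ 10.5 m³/d

Wasting from the aeration tank: Q_w = V / θ_c = 165.0 / 15.7 = 10.51 m³/d.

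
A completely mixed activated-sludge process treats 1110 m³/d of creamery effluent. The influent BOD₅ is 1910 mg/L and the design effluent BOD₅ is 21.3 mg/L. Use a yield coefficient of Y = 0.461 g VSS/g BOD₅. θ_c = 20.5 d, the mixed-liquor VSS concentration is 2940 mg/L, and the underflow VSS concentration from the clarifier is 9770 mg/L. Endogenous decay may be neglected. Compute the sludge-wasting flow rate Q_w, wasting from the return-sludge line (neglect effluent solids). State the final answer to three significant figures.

Q_w ≈ 98.9 m³/d

V·X = Y·Q·ΔS·θ_c gives V = 0.461 × 1110 × (1910 − 21.3) × 20.5 / 2940 = 6739 m³.
Q_w = (V·X)/(θ_c X_r) = 6739 × 2940 / (20.5 × 9770) = 98.92 m³/d.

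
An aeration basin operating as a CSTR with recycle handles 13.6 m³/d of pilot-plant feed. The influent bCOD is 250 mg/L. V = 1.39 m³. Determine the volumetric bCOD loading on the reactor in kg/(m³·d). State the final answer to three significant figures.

Volumetric loading L_v = Q·S₀ / V = 13.6 × 250 g/m³ / 1.390 m³ = 2446 g/(m³·d) = 2.446 kg bCOD/(m³·d).

L_v ≈ 2.45 kg bCOD/(m³·d)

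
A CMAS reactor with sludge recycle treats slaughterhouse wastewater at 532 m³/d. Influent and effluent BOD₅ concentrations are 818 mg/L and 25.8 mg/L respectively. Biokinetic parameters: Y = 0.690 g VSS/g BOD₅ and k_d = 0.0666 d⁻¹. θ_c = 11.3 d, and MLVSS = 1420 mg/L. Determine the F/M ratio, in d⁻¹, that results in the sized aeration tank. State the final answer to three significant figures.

Rearranging the biomass balance for a CMAS with decay, V = Y·Q·ΔS·θ_c / [X·(1+k_d θ_c)] = 0.690 × 532 × (818 − 25.8) × 11.3 / [1420 × (1 + 0.0666 × 11.3)] = 3.29×10^6 / 2489 = 1320 m³.
Food-to-microorganism ratio F/M = Q S₀ / (V X) = 532 × 818 / (1320 × 1420) = 0.2321 d⁻¹.

F/M ≈ 0.232 d⁻¹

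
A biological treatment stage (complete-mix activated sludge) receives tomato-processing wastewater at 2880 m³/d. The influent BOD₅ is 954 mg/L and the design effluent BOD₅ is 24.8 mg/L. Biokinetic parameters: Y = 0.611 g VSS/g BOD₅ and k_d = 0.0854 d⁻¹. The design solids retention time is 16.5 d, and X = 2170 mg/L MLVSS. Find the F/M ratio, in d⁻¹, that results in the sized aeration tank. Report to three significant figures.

F/M ≈ 0.245 d⁻¹

Steady-state biomass mass balance: V·X·(1 + k_d·θ_c) = Y·Q·(S₀ − S)·θ_c, so V = 0.611 × 2880 × (954 − 24.8) × 16.5 / [2170 × (1 + 0.0854 × 16.5)] = 2.7×10^7 / 5228 = 5161 m³.
F/M = Q·S₀ / (V·X) = 2880 × 954 / (5161 × 2170) = 0.2453 g BOD₅·(g VSS·d)⁻¹.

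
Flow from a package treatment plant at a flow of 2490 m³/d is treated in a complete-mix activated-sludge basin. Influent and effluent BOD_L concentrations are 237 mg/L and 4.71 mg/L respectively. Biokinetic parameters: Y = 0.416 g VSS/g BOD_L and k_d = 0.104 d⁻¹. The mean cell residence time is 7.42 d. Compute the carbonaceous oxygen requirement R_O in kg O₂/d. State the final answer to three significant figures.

Observed yield with endogenous decay: Y_obs = Y / (1 + k_d·θ_c) = 0.416 / (1 + 0.104 × 7.42) = 0.416 / 1.772 = 0.2348 g VSS/g BOD_L.
Mass of BOD_L removed per day: Q(S₀ − S) = 2490 × 232.3 g/m³ = 578.4 kg/d.
Biomass synthesised: P_X = Y_obs × 578.4 = 135.8 kg VSS/d.
R_O = Q·(S₀ − S) − 1.42·P_X = 578.4 − 1.42 × 135.8 = 385.5 kg O₂/d.

R_O ≈ 386 kg O₂/d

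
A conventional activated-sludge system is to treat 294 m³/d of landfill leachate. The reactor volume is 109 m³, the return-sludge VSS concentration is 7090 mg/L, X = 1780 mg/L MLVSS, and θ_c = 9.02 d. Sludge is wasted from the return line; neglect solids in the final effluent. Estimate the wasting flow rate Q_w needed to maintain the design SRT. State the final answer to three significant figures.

Wasting from the return line (neglecting effluent solids): Q_w = V·X / (θ_c·X_r) = 109.0 × 1780 / (9.02 × 7090) = 3.034 m³/d.

Q_w ≈ 3.03 m³/d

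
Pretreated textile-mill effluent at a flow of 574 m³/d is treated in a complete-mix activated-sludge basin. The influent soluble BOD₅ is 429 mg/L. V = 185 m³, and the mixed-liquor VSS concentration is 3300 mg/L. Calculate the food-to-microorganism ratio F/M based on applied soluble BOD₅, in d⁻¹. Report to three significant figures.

F/M ≈ 0.403 d⁻¹

F/M = applied load / biomass = Q·S₀/(V·X) = 574 × 429 / (185.0 × 3300) = 0.4034 d⁻¹.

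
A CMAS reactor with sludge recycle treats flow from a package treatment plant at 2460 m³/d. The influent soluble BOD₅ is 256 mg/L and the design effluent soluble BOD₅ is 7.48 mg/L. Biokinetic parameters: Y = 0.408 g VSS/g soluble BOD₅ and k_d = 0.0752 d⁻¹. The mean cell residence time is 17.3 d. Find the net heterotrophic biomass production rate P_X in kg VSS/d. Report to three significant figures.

Y_obs = Y / (1 + k_d θ_c) = 0.408 / (1 + 0.0752 × 17.3) = 0.408 / 2.301 = 0.1773.
Q·(S₀ − S) = 2460 × (256 − 7.48) × 10⁻³ = 611.4 kg/d removed.
P_X = Y_obs · Q(S₀ − S) = 0.1773 × 611.4 = 108.4 kg VSS/d.

P_X ≈ 108 kg VSS/d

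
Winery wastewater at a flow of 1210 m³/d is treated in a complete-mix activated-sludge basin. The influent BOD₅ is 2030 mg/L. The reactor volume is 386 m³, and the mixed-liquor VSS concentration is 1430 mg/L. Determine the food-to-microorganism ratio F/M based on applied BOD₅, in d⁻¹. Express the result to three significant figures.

F/M ≈ 4.45 d⁻¹

Food-to-microorganism ratio F/M = Q S₀ / (V X) = 1210 × 2030 / (386.0 × 1430) = 4.450 d⁻¹.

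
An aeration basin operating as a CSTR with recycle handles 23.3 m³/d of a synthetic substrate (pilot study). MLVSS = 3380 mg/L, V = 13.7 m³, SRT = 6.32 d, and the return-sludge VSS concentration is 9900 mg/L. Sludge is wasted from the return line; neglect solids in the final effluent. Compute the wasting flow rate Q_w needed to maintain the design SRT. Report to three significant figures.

Wasting from the return line (neglecting effluent solids): Q_w = V·X / (θ_c·X_r) = 13.70 × 3380 / (6.32 × 9900) = 0.7401 m³/d.

Q_w ≈ 0.740 m³/d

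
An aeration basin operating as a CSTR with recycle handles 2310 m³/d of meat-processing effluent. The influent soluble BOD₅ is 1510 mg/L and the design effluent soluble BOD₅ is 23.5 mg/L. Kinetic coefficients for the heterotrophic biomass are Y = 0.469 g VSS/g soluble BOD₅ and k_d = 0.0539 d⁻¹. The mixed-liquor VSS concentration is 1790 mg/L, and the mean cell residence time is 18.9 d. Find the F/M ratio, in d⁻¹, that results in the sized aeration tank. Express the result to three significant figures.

Rearranging the biomass balance for a CMAS with decay, V = Y·Q·ΔS·θ_c / [X·(1+k_d θ_c)] = 0.469 × 2310 × (1510 − 23.5) × 18.9 / [1790 × (1 + 0.0539 × 18.9)] = 3.04×10^7 / 3613 = 8423 m³.
Food-to-microorganism ratio F/M = Q S₀ / (V X) = 2310 × 1510 / (8423 × 1790) = 0.2313 d⁻¹.

F/M ≈ 0.231 d⁻¹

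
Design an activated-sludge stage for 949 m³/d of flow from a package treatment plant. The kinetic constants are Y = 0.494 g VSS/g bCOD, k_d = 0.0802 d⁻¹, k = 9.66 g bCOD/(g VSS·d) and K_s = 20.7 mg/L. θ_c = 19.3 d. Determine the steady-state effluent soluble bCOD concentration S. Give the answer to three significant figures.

From the Monod/SRT balance for a CMAS, S = K_s·(1+k_d θ_c)/[θ_c·(Y k − k_d) − 1] = 20.7 × (1 + 0.0802 × 19.3) / [19.3 × (0.494 × 9.66 − 0.0802) − 1] = 52.74 / 89.55 = 0.5889 mg/L.

S ≈ 0.589 mg/L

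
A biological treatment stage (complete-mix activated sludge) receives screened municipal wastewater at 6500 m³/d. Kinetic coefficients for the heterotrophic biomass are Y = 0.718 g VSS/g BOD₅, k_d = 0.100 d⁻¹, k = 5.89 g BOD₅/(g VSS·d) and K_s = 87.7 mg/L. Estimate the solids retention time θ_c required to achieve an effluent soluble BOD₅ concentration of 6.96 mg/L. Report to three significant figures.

From 1/θ_c = Y·k·S/(K_s + S) − k_d: Y·k·S/(K_s+S) = 0.718 × 5.89 × 6.96 / (87.7 + 6.96) = 0.3109 d⁻¹.
1/θ_c = 0.3109 − 0.100 = 0.2109 d⁻¹, so θ_c = 4.741 d.

θ_c ≈ 4.74 d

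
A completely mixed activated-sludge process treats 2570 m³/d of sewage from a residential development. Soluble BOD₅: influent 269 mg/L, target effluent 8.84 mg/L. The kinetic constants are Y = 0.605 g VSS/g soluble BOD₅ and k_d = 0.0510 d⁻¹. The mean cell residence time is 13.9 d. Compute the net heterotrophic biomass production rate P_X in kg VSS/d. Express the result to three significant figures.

Y_obs = Y / (1 + k_d θ_c) = 0.605 / (1 + 0.0510 × 13.9) = 0.605 / 1.709 = 0.3540.
ΔS = 269 − 8.84 = 260.2 mg/L, so the substrate removal rate is 2570 × 260.2/1000 = 668.6 kg soluble BOD₅/d.
P_X = Y_obs · Q(S₀ − S) = 0.3540 × 668.6 = 236.7 kg VSS/d.

P_X ≈ 237 kg VSS/d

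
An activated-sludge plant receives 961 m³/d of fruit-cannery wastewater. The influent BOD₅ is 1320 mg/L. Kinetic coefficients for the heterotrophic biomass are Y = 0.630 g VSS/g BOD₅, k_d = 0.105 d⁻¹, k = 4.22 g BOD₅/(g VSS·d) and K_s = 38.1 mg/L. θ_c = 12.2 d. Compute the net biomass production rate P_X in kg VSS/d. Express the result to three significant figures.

P_X ≈ 350 kg VSS/d

For a completely mixed reactor with recycle the Lawrence–McCarty relation gives S = K_s·(1 + k_d·θ_c) / [θ_c·(Y·k − k_d) − 1] = 38.1 × (1 + 0.105 × 12.2) / [12.2 × (0.630 × 4.22 − 0.105) − 1] = 86.91 / 30.15 = 2.882 mg/L.
Y_obs = Y / (1 + k_d θ_c) = 0.630 / (1 + 0.105 × 12.2) = 0.630 / 2.281 = 0.2762.
Mass of BOD₅ removed per day: Q(S₀ − S) = 961 × 1317 g/m³ = 1266 kg/d.
P_X = Y_obs · Q(S₀ − S) = 0.2762 × 1266 = 349.6 kg VSS/d.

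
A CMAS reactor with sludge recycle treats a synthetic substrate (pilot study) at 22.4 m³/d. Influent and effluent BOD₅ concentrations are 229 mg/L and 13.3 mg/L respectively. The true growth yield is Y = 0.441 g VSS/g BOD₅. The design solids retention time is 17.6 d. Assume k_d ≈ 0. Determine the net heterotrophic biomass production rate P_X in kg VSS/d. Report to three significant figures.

P_X ≈ 2.13 kg VSS/d

With endogenous decay neglected, the observed yield equals the true yield: Y_obs = Y = 0.441 g VSS/g BOD₅.
Substrate removed = Q·(S₀ − S) = 22.4 m³/d × (229 − 13.3) g/m³ = 4.83×10^3 g/d = 4.832 kg/d.
P_X = Y_obs · Q(S₀ − S) = 0.4410 × 4.832 = 2.131 kg VSS/d.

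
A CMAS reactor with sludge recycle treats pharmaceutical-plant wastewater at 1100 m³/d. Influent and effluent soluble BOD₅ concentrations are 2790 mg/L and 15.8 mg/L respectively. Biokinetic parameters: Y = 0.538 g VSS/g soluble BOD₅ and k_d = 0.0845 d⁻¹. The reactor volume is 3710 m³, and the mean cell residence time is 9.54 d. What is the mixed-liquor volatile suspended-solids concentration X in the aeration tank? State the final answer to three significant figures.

X ≈ 2340 mg/L

Solving the biomass balance for X: X = Y Q (S₀−S) θ_c / [V (1+k_d θ_c)] = 0.538 × 1100 × (2790 − 15.8) × 9.54 / [3710 × (1 + 0.0845 × 9.54)] = 2337 mg/L.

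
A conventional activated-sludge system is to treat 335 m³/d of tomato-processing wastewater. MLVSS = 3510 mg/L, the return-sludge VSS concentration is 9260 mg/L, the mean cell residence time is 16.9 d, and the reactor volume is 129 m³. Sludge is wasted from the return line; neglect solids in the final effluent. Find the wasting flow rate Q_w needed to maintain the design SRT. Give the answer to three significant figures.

Wasting from the return line (neglecting effluent solids): Q_w = V·X / (θ_c·X_r) = 129.0 × 3510 / (16.9 × 9260) = 2.893 m³/d.

Q_w ≈ 2.89 m³/d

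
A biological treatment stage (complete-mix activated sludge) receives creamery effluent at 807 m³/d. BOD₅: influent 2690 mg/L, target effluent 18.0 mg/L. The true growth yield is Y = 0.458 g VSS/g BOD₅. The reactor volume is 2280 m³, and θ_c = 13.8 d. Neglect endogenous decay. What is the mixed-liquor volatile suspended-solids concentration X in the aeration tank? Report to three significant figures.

X ≈ 5980 mg/L

X = Y·Q·ΔS·θ_c / V = 0.458 × 807 × (2690 − 18.0) × 13.8 / 2280 = 5978 mg/L.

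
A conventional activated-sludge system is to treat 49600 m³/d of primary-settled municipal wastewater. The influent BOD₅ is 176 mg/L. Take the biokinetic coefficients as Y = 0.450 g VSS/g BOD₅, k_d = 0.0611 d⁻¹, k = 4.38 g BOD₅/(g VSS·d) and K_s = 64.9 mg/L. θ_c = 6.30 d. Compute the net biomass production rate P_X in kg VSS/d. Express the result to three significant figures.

P_X ≈ 2710 kg VSS/d

Effluent substrate depends only on kinetics and SRT: S = K_s(1 + k_d θ_c) / [θ_c(Yk − k_d) − 1] = 64.9 × (1 + 0.0611 × 6.30) / [6.30 × (0.450 × 4.38 − 0.0611) − 1] = 89.88 / 11.03 = 8.147 mg/L.
Observed yield with endogenous decay: Y_obs = Y / (1 + k_d·θ_c) = 0.450 / (1 + 0.0611 × 6.30) = 0.450 / 1.385 = 0.3249 g VSS/g BOD₅.
ΔS = 176 − 8.15 = 167.8 mg/L, so the substrate removal rate is 49600 × 167.8/1000 = 8325 kg BOD₅/d.
P_X = Y_obs · Q(S₀ − S) = 0.3249 × 8325 = 2705 kg VSS/d.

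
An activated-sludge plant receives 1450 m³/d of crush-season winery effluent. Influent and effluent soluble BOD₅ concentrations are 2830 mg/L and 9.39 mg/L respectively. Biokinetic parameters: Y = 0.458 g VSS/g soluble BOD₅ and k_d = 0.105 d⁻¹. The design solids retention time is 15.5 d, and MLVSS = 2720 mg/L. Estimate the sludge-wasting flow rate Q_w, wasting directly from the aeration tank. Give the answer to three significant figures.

Q_w ≈ 262 m³/d

Rearranging the biomass balance for a CMAS with decay, V = Y·Q·ΔS·θ_c / [X·(1+k_d θ_c)] = 0.458 × 1450 × (2830 − 9.39) × 15.5 / [2720 × (1 + 0.105 × 15.5)] = 2.9×10^7 / 7147 = 4063 m³.
Wasting from the aeration tank: Q_w = V / θ_c = 4063 / 15.5 = 262.1 m³/d.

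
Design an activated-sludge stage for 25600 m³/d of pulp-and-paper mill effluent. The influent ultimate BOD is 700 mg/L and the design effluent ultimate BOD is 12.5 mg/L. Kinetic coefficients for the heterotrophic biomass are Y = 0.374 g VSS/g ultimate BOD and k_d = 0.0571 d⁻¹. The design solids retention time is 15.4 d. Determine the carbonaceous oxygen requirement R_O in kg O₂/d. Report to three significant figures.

Observed yield with endogenous decay: Y_obs = Y / (1 + k_d·θ_c) = 0.374 / (1 + 0.0571 × 15.4) = 0.374 / 1.879 = 0.1990 g VSS/g ultimate BOD.
Q·(S₀ − S) = 25600 × (700 − 12.5) × 10⁻³ = 17600 kg/d removed.
Net sludge production P_X = 0.1990 × 17600 = 3503 kg VSS/d.
R_O = Q·(S₀ − S) − 1.42·P_X = 17600 − 1.42 × 3503 = 12626 kg O₂/d.

R_O ≈ 12600 kg O₂/d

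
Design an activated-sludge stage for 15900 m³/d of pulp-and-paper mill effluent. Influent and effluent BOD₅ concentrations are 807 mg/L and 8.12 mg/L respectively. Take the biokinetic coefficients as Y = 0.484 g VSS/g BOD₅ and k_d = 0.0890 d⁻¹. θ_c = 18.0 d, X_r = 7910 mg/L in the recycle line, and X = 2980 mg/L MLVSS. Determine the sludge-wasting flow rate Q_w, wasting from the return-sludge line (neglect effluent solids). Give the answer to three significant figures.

Q_w ≈ 299 m³/d

Steady-state biomass mass balance: V·X·(1 + k_d·θ_c) = Y·Q·(S₀ − S)·θ_c, so V = 0.484 × 15900 × (807 − 8.12) × 18.0 / [2980 × (1 + 0.0890 × 18.0)] = 1.11×10^8 / 7754 = 14272 m³.
Q_w = (V·X)/(θ_c X_r) = 14272 × 2980 / (18.0 × 7910) = 298.7 m³/d.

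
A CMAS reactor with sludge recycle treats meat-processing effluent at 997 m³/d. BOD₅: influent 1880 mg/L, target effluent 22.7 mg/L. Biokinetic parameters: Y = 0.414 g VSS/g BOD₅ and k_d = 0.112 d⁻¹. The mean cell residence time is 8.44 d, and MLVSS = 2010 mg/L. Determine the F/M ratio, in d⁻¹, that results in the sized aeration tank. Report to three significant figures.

Rearranging the biomass balance for a CMAS with decay, V = Y·Q·ΔS·θ_c / [X·(1+k_d θ_c)] = 0.414 × 997 × (1880 − 22.7) × 8.44 / [2010 × (1 + 0.112 × 8.44)] = 6.47×10^6 / 3910 = 1655 m³.
Food-to-microorganism ratio F/M = Q S₀ / (V X) = 997 × 1880 / (1655 × 2010) = 0.5635 d⁻¹.

F/M ≈ 0.564 d⁻¹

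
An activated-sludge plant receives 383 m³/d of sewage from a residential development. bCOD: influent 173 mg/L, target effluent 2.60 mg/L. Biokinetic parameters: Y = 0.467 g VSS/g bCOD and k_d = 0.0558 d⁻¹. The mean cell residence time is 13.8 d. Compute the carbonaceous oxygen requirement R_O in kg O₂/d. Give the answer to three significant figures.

The observed yield is Y_obs = Y/(1 + k_d·θ_c) = 0.467 / (1 + 0.0558 × 13.8) = 0.467 / 1.770 = 0.2638 g VSS per g bCOD removed.
Mass of bCOD removed per day: Q(S₀ − S) = 383 × 170.4 g/m³ = 65.26 kg/d.
Biomass synthesised: P_X = Y_obs × 65.26 = 17.22 kg VSS/d.
Carbonaceous O₂ demand = substrate oxidised − cell-mass equivalent = 65.26 − 1.42 × 17.22 = 40.81 kg O₂/d.

R_O ≈ 40.8 kg O₂/d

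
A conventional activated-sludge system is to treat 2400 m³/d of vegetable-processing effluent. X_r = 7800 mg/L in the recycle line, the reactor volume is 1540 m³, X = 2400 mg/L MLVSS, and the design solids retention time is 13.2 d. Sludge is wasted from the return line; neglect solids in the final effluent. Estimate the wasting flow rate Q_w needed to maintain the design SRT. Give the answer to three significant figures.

Q_w = (V·X)/(θ_c X_r) = 1540 × 2400 / (13.2 × 7800) = 35.90 m³/d.

Q_w ≈ 35.9 m³/d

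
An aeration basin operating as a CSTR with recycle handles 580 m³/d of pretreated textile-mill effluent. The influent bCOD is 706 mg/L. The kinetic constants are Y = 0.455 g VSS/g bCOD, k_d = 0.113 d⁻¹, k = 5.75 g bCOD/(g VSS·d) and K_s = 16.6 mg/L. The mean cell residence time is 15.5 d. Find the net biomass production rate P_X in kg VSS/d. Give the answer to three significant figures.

From the Monod/SRT balance for a CMAS, S = K_s·(1+k_d θ_c)/[θ_c·(Y k − k_d) − 1] = 16.6 × (1 + 0.113 × 15.5) / [15.5 × (0.455 × 5.75 − 0.113) − 1] = 45.67 / 37.80 = 1.208 mg/L.
Correct the yield for decay: Y_obs = Y/(1 + k_d θ_c) = 0.455 / (1 + 0.113 × 15.5) = 0.455 / 2.752 = 0.1654.
ΔS = 706 − 1.21 = 704.8 mg/L, so the substrate removal rate is 580 × 704.8/1000 = 408.8 kg bCOD/d.
So the net sludge growth is P_X = 0.1654 × 408.8 = 67.60 kg VSS/d.

P_X ≈ 67.6 kg VSS/d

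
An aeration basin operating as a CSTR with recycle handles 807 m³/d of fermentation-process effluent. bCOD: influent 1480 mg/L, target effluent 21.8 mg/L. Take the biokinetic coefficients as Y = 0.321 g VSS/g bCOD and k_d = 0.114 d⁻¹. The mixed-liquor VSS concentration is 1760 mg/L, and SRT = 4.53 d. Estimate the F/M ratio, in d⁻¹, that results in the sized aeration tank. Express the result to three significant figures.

F/M ≈ 1.06 d⁻¹

Rearranging the biomass balance for a CMAS with decay, V = Y·Q·ΔS·θ_c / [X·(1+k_d θ_c)] = 0.321 × 807 × (1480 − 21.8) × 4.53 / [1760 × (1 + 0.114 × 4.53)] = 1.71×10^6 / 2669 = 641.2 m³.
Food-to-microorganism ratio F/M = Q S₀ / (V X) = 807 × 1480 / (641.2 × 1760) = 1.058 d⁻¹.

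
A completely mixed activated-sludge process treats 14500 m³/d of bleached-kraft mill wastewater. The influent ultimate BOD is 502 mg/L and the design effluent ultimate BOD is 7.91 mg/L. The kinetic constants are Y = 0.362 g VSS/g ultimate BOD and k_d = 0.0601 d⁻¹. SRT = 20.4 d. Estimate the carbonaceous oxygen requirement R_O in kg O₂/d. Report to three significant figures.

R_O ≈ 5510 kg O₂/d

Observed yield with endogenous decay: Y_obs = Y / (1 + k_d·θ_c) = 0.362 / (1 + 0.0601 × 20.4) = 0.362 / 2.226 = 0.1626 g VSS/g ultimate BOD.
Mass of ultimate BOD removed per day: Q(S₀ − S) = 14500 × 494.1 g/m³ = 7164 kg/d.
Net sludge production P_X = 0.1626 × 7164 = 1165 kg VSS/d.
R_O = Q·(S₀ − S) − 1.42·P_X = 7164 − 1.42 × 1165 = 5510 kg O₂/d.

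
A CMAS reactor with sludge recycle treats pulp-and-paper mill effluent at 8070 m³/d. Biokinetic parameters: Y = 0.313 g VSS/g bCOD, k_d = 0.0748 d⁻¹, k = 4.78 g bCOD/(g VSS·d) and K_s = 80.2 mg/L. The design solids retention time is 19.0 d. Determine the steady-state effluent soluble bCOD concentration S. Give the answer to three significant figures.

S ≈ 7.47 mg/L

For a completely mixed reactor with recycle the Lawrence–McCarty relation gives S = K_s·(1 + k_d·θ_c) / [θ_c·(Y·k − k_d) − 1] = 80.2 × (1 + 0.0748 × 19.0) / [19.0 × (0.313 × 4.78 − 0.0748) − 1] = 194.2 / 26.01 = 7.467 mg/L.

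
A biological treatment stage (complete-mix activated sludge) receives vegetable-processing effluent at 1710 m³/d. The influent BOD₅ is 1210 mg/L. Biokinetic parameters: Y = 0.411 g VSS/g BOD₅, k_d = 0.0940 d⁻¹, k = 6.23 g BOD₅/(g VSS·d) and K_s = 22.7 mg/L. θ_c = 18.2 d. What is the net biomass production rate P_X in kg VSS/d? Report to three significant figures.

P_X ≈ 313 kg VSS/d

For a completely mixed reactor with recycle the Lawrence–McCarty relation gives S = K_s·(1 + k_d·θ_c) / [θ_c·(Y·k − k_d) − 1] = 22.7 × (1 + 0.0940 × 18.2) / [18.2 × (0.411 × 6.23 − 0.0940) − 1] = 61.54 / 43.89 = 1.402 mg/L.
Observed yield with endogenous decay: Y_obs = Y / (1 + k_d·θ_c) = 0.411 / (1 + 0.0940 × 18.2) = 0.411 / 2.711 = 0.1516 g VSS/g BOD₅.
ΔS = 1210 − 1.40 = 1209 mg/L, so the substrate removal rate is 1710 × 1209/1000 = 2067 kg BOD₅/d.
Net biomass production P_X = Y_obs × Q·(S₀ − S) = 0.1516 × 2067 = 313.3 kg VSS/d.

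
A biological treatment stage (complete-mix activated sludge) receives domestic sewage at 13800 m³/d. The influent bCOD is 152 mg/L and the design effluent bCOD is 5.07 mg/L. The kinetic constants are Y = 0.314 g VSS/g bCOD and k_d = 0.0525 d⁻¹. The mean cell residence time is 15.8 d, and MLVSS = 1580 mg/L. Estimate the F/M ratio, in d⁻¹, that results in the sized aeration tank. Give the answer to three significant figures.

From the SRT design equation V = Y Q (S₀−S) θ_c / [X (1 + k_d θ_c)] = 0.314 × 13800 × (152 − 5.07) × 15.8 / [1580 × (1 + 0.0525 × 15.8)] = 1.01×10^7 / 2891 = 3480 m³.
Food-to-microorganism ratio F/M = Q S₀ / (V X) = 13800 × 152 / (3480 × 1580) = 0.3815 d⁻¹.

F/M ≈ 0.381 d⁻¹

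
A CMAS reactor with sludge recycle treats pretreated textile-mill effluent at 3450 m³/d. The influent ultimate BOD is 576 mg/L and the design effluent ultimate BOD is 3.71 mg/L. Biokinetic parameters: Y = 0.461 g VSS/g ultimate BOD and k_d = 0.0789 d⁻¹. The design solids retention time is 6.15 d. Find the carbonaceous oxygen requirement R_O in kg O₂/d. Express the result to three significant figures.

The observed yield is Y_obs = Y/(1 + k_d·θ_c) = 0.461 / (1 + 0.0789 × 6.15) = 0.461 / 1.485 = 0.3104 g VSS per g ultimate BOD removed.
Substrate removed = Q·(S₀ − S) = 3450 m³/d × (576 − 3.71) g/m³ = 1.97×10^6 g/d = 1974 kg/d.
Net sludge production P_X = 0.3104 × 1974 = 612.8 kg VSS/d.
R_O = Q·(S₀ − S) − 1.42·P_X = 1974 − 1.42 × 612.8 = 1104 kg O₂/d.

R_O ≈ 1100 kg O₂/d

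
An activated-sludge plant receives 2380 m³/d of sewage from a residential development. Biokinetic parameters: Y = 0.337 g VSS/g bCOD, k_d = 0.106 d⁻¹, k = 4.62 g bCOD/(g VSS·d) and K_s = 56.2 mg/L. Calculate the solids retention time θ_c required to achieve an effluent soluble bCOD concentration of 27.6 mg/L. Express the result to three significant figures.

θ_c ≈ 2.46 d

Specific growth rate at S = 27.6 mg/L: μ = YkS/(K_s+S) = 0.337·4.62·27.6/(56.2+27.6) = 0.5128 d⁻¹.
1/θ_c = 0.5128 − 0.106 = 0.4068 d⁻¹, so θ_c = 2.458 d.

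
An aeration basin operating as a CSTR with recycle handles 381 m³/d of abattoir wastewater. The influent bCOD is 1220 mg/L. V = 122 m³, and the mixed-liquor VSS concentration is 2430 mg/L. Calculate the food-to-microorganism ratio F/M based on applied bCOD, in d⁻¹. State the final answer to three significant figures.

F/M = applied load / biomass = Q·S₀/(V·X) = 381 × 1220 / (122.0 × 2430) = 1.568 d⁻¹.

F/M ≈ 1.57 d⁻¹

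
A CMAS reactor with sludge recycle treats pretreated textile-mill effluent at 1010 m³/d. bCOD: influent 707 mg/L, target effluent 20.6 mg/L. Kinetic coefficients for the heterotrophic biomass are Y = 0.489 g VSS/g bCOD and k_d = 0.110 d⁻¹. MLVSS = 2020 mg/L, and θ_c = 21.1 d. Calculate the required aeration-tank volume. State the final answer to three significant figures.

Rearranging the biomass balance for a CMAS with decay, V = Y·Q·ΔS·θ_c / [X·(1+k_d θ_c)] = 0.489 × 1010 × (707 − 20.6) × 21.1 / [2020 × (1 + 0.110 × 21.1)] = 7.15×10^6 / 6708 = 1066 m³.

V ≈ 1070 m³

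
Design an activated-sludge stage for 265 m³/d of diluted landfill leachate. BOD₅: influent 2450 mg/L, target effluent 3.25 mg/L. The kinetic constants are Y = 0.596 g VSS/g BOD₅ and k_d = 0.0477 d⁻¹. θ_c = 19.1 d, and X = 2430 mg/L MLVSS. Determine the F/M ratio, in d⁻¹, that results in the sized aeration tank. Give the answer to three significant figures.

F/M ≈ 0.168 d⁻¹

Steady-state biomass mass balance: V·X·(1 + k_d·θ_c) = Y·Q·(S₀ − S)·θ_c, so V = 0.596 × 265 × (2450 − 3.25) × 19.1 / [2430 × (1 + 0.0477 × 19.1)] = 7.38×10^6 / 4644 = 1589 m³.
Food-to-microorganism ratio F/M = Q S₀ / (V X) = 265 × 2450 / (1589 × 2430) = 0.1681 d⁻¹.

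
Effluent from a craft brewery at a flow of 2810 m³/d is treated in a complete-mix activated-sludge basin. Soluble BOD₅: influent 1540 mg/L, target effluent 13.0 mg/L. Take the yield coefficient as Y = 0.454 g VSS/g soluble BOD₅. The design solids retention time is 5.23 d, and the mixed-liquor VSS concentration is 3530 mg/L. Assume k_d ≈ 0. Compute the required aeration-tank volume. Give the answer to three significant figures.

V ≈ 2890 m³

Biomass mass balance (decay neglected): V·X = Y·Q·(S₀ − S)·θ_c, so V = 0.454 × 2810 × (1540 − 13.0) × 5.23 / 3530 = 2886 m³.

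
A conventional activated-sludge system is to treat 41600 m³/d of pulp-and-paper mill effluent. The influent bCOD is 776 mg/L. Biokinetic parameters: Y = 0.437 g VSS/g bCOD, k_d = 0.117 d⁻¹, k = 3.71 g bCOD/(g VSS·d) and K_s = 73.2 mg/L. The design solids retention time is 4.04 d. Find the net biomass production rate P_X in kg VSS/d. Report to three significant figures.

From the Monod/SRT balance for a CMAS, S = K_s·(1+k_d θ_c)/[θ_c·(Y k − k_d) − 1] = 73.2 × (1 + 0.117 × 4.04) / [4.04 × (0.437 × 3.71 − 0.117) − 1] = 107.8 / 5.077 = 21.23 mg/L.
Observed yield with endogenous decay: Y_obs = Y / (1 + k_d·θ_c) = 0.437 / (1 + 0.117 × 4.04) = 0.437 / 1.473 = 0.2967 g VSS/g bCOD.
Substrate removed = Q·(S₀ − S) = 41600 m³/d × (776 − 21.2) g/m³ = 3.14×10^7 g/d = 31400 kg/d.
Biomass produced: P_X = Y_obs·Q·ΔS = 0.2967 × 31400 ≈ 9317 kg VSS/d.

P_X ≈ 9320 kg VSS/d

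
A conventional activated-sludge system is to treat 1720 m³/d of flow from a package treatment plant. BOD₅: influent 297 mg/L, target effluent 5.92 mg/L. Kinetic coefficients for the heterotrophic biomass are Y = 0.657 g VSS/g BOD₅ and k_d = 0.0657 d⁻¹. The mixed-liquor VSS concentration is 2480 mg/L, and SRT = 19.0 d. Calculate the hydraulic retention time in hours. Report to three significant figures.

τ ≈ 15.6 h

Steady-state biomass mass balance: V·X·(1 + k_d·θ_c) = Y·Q·(S₀ − S)·θ_c, so V = 0.657 × 1720 × (297 − 5.92) × 19.0 / [2480 × (1 + 0.0657 × 19.0)] = 6.25×10^6 / 5576 = 1121 m³.
τ = V/Q = 1121/1720 = 0.6517 d, or 15.64 h.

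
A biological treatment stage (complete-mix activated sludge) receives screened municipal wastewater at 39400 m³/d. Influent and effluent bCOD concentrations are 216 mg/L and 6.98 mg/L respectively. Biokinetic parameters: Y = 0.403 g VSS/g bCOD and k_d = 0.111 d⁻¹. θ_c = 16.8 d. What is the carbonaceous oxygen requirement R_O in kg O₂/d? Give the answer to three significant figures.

R_O ≈ 6590 kg O₂/d

The observed yield is Y_obs = Y/(1 + k_d·θ_c) = 0.403 / (1 + 0.111 × 16.8) = 0.403 / 2.865 = 0.1407 g VSS per g bCOD removed.
Q·(S₀ − S) = 39400 × (216 − 6.98) × 10⁻³ = 8235 kg/d removed.
Net sludge production P_X = 0.1407 × 8235 = 1158 kg VSS/d.
Carbonaceous O₂ demand = substrate oxidised − cell-mass equivalent = 8235 − 1.42 × 1158 = 6590 kg O₂/d.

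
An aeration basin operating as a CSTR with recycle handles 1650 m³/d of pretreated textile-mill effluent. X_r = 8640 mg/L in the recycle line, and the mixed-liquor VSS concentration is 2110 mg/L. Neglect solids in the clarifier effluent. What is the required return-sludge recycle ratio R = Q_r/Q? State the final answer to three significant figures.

R = Q_r/Q = X/(X_r − X) = 2110 / (8640 − 2110) = 0.3231.

R ≈ 0.323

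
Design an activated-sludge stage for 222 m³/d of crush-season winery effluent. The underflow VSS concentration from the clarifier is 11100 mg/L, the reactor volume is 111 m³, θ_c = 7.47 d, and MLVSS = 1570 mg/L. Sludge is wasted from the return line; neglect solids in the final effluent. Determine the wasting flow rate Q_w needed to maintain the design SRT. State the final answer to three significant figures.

θ_c = V·X/(Q_w·X_r) when wasting from the recycle, so Q_w = V·X/(θ_c·X_r) = 111.0 × 1570 / (7.47 × 11100) = 2.102 m³/d.

Q_w ≈ 2.10 m³/d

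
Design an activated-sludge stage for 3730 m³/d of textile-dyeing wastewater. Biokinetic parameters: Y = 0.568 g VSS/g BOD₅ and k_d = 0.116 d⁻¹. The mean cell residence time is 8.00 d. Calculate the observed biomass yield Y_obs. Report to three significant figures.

Y_obs ≈ 0.295 g VSS/g BOD₅

Observed yield with endogenous decay: Y_obs = Y / (1 + k_d·θ_c) = 0.568 / (1 + 0.116 × 8.00) = 0.568 / 1.928 = 0.2946 g VSS/g BOD₅.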